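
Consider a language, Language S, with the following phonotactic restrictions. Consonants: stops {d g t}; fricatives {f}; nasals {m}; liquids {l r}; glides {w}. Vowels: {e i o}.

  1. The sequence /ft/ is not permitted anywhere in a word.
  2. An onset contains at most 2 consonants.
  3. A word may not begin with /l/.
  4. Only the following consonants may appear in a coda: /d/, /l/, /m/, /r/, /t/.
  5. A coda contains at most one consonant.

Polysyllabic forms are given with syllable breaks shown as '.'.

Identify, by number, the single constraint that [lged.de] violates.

3

[lged.de]: word begins with /l/.
This is a violation of constraint 3: "A word may not begin with /l/."
The remaining constraints (1, 2, 4, 5) are satisfied.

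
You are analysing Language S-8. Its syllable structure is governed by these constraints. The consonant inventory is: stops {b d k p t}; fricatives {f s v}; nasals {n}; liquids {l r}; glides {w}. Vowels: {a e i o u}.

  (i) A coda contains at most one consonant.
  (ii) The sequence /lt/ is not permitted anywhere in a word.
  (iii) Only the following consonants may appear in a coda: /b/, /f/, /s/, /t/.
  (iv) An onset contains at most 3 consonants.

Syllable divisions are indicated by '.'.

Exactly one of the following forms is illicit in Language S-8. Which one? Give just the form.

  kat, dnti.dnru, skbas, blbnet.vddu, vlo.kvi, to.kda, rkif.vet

kat — σ1 onset /k/, coda /t/ ok → licit
dnti.dnru — σ1 onset /dnt/ (3C), coda /∅/ ok; σ2 onset /dnr/ (3C), coda /∅/ ok → licit
skbas — σ1 onset /skb/ (3C), coda /s/ ok → licit
blbnet.vddu — violates constraint (iv): syllable 1 onset /blbn/ has 4 consonants (> 3) → illicit
vlo.kvi — σ1 onset /vl/ (2C), coda /∅/ ok; σ2 onset /kv/ (2C), coda /∅/ ok → licit
to.kda — σ1 onset /t/, coda /∅/ ok; σ2 onset /kd/ (2C), coda /∅/ ok → licit
rkif.vet — σ1 onset /rk/ (2C), coda /f/ ok; σ2 onset /v/, coda /t/ ok → licit

blbnet.vddu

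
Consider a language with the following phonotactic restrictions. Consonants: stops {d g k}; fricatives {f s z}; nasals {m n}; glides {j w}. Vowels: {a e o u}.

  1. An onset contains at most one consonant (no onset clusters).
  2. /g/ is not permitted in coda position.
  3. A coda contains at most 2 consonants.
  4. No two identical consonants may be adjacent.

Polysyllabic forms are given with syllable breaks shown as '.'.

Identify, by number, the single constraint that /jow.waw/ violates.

4

/jow.waw/: adjacent identical consonants /ww/.
This is a violation of constraint 4: "No two identical consonants may be adjacent."
The remaining constraints (1, 2, 3) are satisfied.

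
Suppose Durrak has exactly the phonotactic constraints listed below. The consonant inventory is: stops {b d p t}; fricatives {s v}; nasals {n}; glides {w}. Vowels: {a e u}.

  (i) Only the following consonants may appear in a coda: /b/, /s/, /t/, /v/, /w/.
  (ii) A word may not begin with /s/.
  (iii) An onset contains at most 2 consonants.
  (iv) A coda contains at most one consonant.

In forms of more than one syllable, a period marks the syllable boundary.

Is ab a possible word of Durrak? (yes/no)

ab — σ1 onset /∅/, coda /b/ ok → phonotactically legal

yes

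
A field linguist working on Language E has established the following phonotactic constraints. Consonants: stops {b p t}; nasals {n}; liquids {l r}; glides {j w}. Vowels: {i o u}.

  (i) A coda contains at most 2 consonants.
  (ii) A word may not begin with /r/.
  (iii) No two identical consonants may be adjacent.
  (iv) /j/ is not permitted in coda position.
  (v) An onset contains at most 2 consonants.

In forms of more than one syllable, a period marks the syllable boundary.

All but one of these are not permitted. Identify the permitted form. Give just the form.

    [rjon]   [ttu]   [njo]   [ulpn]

[njo]

[rjon] — violates constraint (ii): word begins with /r/ → not permitted
[ttu] — violates constraint (iii): adjacent identical consonants /tt/ → not permitted
[njo] — σ1 onset /nj/ (2C), coda /∅/ ok → permitted
[ulpn] — violates constraint (i): syllable 1 coda /lpn/ has 3 consonants (> 2) → not permitted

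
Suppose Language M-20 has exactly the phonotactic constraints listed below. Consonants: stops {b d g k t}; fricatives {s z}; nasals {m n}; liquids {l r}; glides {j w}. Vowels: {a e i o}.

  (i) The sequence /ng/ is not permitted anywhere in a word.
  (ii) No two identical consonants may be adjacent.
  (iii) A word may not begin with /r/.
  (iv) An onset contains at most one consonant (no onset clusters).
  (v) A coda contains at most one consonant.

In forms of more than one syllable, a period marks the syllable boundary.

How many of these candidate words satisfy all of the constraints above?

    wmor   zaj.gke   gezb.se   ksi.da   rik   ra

0

wmor — violates constraint (iv): syllable 1 onset /wm/ has 2 consonants (> 1) → ill-formed
zaj.gke — violates constraint (iv): syllable 2 onset /gk/ has 2 consonants (> 1) → ill-formed
gezb.se — violates constraint (v): syllable 1 coda /zb/ has 2 consonants (> 1) → ill-formed
ksi.da — violates constraint (iv): syllable 1 onset /ks/ has 2 consonants (> 1) → ill-formed
rik — violates constraint (iii): word begins with /r/ → ill-formed
ra — violates constraint (iii): word begins with /r/ → ill-formed
No form is well-formed → 0.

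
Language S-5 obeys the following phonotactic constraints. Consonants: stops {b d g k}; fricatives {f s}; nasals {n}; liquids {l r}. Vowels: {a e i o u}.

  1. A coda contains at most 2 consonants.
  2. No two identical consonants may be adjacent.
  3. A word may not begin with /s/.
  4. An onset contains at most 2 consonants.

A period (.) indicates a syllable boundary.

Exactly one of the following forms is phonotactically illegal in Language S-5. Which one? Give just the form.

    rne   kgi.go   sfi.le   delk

sfi.le

rne — σ1 onset /rn/ (2C), coda /∅/ ok → phonotactically legal
kgi.go — σ1 onset /kg/ (2C), coda /∅/ ok; σ2 onset /g/, coda /∅/ ok → phonotactically legal
sfi.le — violates constraint 3: word begins with /s/ → phonotactically illegal
delk — σ1 onset /d/, coda /lk/ (2C) ok → phonotactically legal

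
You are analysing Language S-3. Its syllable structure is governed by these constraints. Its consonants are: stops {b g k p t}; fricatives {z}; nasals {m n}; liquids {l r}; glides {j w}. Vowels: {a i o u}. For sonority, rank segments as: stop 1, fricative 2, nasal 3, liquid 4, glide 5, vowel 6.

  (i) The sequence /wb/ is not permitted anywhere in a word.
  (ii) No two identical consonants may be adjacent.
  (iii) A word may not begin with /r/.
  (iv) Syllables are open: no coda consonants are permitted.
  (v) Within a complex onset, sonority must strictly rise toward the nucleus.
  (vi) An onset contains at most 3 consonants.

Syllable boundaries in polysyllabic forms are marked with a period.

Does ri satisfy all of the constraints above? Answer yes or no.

no

ri — violates constraint (iii): word begins with /r/ → phonotactically illegal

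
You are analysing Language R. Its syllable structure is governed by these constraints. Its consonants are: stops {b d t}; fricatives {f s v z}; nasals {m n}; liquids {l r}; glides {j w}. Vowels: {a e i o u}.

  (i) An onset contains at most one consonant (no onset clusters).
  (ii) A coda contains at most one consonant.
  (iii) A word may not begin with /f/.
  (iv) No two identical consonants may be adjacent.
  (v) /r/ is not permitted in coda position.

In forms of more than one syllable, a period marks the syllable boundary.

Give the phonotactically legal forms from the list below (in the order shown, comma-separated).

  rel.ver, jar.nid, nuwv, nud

nud

rel.ver — violates constraint (v): syllable 2 coda contains /r/ → phonotactically illegal
jar.nid — violates constraint (v): syllable 1 coda contains /r/ → phonotactically illegal
nuwv — violates constraint (ii): syllable 1 coda /wv/ has 2 consonants (> 1) → phonotactically illegal
nud — σ1 onset /n/, coda /d/ ok → phonotactically legal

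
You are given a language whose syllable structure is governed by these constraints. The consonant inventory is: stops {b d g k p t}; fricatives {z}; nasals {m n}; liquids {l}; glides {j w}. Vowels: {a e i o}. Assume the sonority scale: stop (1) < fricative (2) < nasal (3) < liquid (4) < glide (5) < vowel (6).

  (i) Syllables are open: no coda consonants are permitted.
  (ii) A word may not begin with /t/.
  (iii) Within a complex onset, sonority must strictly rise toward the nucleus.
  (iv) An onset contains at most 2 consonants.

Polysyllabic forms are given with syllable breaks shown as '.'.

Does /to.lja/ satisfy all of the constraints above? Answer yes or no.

/to.lja/ — violates constraint (ii): word begins with /t/ → ill-formed

no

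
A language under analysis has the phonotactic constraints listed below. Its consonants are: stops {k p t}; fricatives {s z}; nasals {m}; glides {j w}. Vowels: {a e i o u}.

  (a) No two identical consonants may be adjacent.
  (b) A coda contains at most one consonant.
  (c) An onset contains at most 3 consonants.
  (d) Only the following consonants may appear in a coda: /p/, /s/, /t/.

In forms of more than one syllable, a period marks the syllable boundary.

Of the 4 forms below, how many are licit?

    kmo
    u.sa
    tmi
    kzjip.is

kmo — σ1 onset /km/ (2C), coda /∅/ ok → licit
u.sa — σ1 onset /∅/, coda /∅/ ok; σ2 onset /s/, coda /∅/ ok → licit
tmi — σ1 onset /tm/ (2C), coda /∅/ ok → licit
kzjip.is — σ1 onset /kzj/ (3C), coda /p/ ok; σ2 onset /∅/, coda /s/ ok → licit
Licit: kmo, u.sa, tmi, kzjip.is → 4.

4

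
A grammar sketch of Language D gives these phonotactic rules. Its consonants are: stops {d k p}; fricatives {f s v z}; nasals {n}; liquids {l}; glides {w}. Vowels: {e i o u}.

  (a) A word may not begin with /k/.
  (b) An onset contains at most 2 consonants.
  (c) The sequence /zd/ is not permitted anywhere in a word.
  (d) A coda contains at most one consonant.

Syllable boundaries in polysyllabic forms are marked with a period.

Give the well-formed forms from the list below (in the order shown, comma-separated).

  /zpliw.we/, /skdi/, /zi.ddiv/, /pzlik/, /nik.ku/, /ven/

/zi.ddiv/, /nik.ku/, /ven/

/zpliw.we/ — violates constraint (b): syllable 1 onset /zpl/ has 3 consonants (> 2) → ill-formed
/skdi/ — violates constraint (b): syllable 1 onset /skd/ has 3 consonants (> 2) → ill-formed
/zi.ddiv/ — σ1 onset /z/, coda /∅/ ok; σ2 onset /dd/ (2C), coda /v/ ok → well-formed
/pzlik/ — violates constraint (b): syllable 1 onset /pzl/ has 3 consonants (> 2) → ill-formed
/nik.ku/ — σ1 onset /n/, coda /k/ ok; σ2 onset /k/, coda /∅/ ok → well-formed
/ven/ — σ1 onset /v/, coda /n/ ok → well-formed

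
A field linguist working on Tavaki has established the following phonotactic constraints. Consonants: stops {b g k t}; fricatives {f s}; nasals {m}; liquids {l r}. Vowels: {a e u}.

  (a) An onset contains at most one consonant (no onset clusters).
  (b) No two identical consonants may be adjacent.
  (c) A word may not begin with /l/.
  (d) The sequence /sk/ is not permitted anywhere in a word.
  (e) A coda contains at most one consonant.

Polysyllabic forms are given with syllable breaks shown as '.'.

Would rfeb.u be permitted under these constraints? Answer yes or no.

rfeb.u — violates constraint (a): syllable 1 onset /rf/ has 2 consonants (> 1) → not permitted

no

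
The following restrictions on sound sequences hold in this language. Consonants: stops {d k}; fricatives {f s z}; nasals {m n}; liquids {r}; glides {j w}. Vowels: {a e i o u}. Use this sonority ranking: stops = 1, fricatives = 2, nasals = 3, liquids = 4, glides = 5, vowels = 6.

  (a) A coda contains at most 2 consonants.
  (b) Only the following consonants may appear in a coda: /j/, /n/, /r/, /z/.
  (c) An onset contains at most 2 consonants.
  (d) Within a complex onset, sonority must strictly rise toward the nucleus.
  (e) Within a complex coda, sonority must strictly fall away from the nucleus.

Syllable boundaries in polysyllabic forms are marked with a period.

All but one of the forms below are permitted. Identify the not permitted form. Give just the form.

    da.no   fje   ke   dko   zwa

dko

da.no — σ1 onset /d/, coda /∅/ ok; σ2 onset /n/, coda /∅/ ok → permitted
fje — σ1 onset /fj/ (2→5 rises), coda /∅/ ok → permitted
ke — σ1 onset /k/, coda /∅/ ok → permitted
dko — violates constraint (d): syllable 1 onset /dk/: /d/ (stop, 1) → /k/ (stop, 1) does not rise → not permitted
zwa — σ1 onset /zw/ (2→5 rises), coda /∅/ ok → permitted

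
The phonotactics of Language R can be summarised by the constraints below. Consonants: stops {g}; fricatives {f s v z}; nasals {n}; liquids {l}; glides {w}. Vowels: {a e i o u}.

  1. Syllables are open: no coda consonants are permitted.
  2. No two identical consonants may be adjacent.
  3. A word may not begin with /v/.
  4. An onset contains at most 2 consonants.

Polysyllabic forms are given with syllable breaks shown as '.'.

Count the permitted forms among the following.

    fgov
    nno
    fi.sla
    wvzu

fgov — violates constraint 1: syllable 1 coda /v/ has 1 consonant (> 0) → not permitted
nno — violates constraint 2: adjacent identical consonants /nn/ → not permitted
fi.sla — σ1 onset /f/, coda /∅/ ok; σ2 onset /sl/ (2C), coda /∅/ ok → permitted
wvzu — violates constraint 4: syllable 1 onset /wvz/ has 3 consonants (> 2) → not permitted
Permitted: fi.sla → 1.

1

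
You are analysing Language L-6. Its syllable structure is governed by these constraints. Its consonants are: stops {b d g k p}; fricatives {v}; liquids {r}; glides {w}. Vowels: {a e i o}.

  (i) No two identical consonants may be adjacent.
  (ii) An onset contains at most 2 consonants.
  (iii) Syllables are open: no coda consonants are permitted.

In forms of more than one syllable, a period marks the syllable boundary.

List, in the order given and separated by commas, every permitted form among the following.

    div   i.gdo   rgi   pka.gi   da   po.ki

div — violates constraint (iii): syllable 1 coda /v/ has 1 consonant (> 0) → not permitted
i.gdo — σ1 onset /∅/, coda /∅/ ok; σ2 onset /gd/ (2C), coda /∅/ ok → permitted
rgi — σ1 onset /rg/ (2C), coda /∅/ ok → permitted
pka.gi — σ1 onset /pk/ (2C), coda /∅/ ok; σ2 onset /g/, coda /∅/ ok → permitted
da — σ1 onset /d/, coda /∅/ ok → permitted
po.ki — σ1 onset /p/, coda /∅/ ok; σ2 onset /k/, coda /∅/ ok → permitted

i.gdo, rgi, pka.gi, da, po.ki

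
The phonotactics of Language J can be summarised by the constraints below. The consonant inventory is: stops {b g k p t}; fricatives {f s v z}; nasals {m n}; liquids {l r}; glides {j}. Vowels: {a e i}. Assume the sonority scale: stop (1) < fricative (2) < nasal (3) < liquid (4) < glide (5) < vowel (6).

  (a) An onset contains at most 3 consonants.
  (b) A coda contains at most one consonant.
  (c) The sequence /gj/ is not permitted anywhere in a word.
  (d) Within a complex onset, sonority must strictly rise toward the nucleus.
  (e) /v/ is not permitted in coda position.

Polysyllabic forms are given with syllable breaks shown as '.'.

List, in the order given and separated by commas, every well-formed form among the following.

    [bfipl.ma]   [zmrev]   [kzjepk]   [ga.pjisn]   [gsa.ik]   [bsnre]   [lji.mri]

[gsa.ik], [lji.mri]

[bfipl.ma] — violates constraint (b): syllable 1 coda /pl/ has 2 consonants (> 1) → ill-formed
[zmrev] — violates constraint (e): syllable 1 coda contains /v/ → ill-formed
[kzjepk] — violates constraint (b): syllable 1 coda /pk/ has 2 consonants (> 1) → ill-formed
[ga.pjisn] — violates constraint (b): syllable 2 coda /sn/ has 2 consonants (> 1) → ill-formed
[gsa.ik] — σ1 onset /gs/ (1→2 rises), coda /∅/ ok; σ2 onset /∅/, coda /k/ ok → well-formed
[bsnre] — violates constraint (a): syllable 1 onset /bsnr/ has 4 consonants (> 3) → ill-formed
[lji.mri] — σ1 onset /lj/ (4→5 rises), coda /∅/ ok; σ2 onset /mr/ (3→4 rises), coda /∅/ ok → well-formed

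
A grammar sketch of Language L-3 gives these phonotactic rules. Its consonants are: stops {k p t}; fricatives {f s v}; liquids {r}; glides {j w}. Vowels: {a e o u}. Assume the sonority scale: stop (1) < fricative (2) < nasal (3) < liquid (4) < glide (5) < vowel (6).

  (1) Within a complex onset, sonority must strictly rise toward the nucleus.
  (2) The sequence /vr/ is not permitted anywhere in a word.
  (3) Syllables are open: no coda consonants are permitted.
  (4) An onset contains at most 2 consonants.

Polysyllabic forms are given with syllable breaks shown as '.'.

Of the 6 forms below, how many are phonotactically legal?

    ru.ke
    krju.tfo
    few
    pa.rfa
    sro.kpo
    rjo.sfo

ru.ke — σ1 onset /r/, coda /∅/ ok; σ2 onset /k/, coda /∅/ ok → phonotactically legal
krju.tfo — violates constraint 4: syllable 1 onset /krj/ has 3 consonants (> 2) → phonotactically illegal
few — violates constraint 3: syllable 1 coda /w/ has 1 consonant (> 0) → phonotactically illegal
pa.rfa — violates constraint 1: syllable 2 onset /rf/: /r/ (liquid, 4) → /f/ (fricative, 2) does not rise → phonotactically illegal
sro.kpo — violates constraint 1: syllable 2 onset /kp/: /k/ (stop, 1) → /p/ (stop, 1) does not rise → phonotactically illegal
rjo.sfo — violates constraint 1: syllable 2 onset /sf/: /s/ (fricative, 2) → /f/ (fricative, 2) does not rise → phonotactically illegal
Phonotactically legal: ru.ke → 1.

1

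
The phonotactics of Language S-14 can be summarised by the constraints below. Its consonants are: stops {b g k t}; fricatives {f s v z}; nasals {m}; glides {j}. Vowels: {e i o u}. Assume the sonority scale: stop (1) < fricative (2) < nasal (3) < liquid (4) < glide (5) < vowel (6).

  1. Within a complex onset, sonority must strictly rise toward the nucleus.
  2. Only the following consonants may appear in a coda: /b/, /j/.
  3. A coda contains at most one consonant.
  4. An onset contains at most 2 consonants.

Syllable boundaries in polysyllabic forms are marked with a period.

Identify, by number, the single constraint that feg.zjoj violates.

feg.zjoj: syllable 1 coda contains /g/, which is not a licensed coda consonant.
This is a violation of constraint 2: "Only the following consonants may appear in a coda: /b/, /j/."
The remaining constraints (1, 3, 4) are satisfied.

2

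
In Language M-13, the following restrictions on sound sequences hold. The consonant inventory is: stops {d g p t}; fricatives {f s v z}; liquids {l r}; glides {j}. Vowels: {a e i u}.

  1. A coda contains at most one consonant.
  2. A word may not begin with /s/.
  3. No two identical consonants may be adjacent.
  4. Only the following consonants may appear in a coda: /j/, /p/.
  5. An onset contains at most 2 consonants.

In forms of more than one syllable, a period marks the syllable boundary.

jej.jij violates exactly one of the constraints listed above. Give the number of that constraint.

3

jej.jij: adjacent identical consonants /jj/.
This is a violation of constraint 3: "No two identical consonants may be adjacent."
The remaining constraints (1, 2, 4, 5) are satisfied.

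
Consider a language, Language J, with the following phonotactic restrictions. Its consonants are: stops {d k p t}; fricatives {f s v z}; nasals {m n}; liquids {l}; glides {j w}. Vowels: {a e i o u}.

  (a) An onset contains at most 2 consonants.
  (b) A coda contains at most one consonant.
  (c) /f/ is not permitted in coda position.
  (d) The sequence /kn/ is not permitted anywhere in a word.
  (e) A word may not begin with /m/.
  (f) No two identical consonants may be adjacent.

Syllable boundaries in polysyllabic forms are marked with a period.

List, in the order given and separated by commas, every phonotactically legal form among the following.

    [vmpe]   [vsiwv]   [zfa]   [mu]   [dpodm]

[zfa]

[vmpe] — violates constraint (a): syllable 1 onset /vmp/ has 3 consonants (> 2) → phonotactically illegal
[vsiwv] — violates constraint (b): syllable 1 coda /wv/ has 2 consonants (> 1) → phonotactically illegal
[zfa] — σ1 onset /zf/ (2C), coda /∅/ ok → phonotactically legal
[mu] — violates constraint (e): word begins with /m/ → phonotactically illegal
[dpodm] — violates constraint (b): syllable 1 coda /dm/ has 2 consonants (> 1) → phonotactically illegal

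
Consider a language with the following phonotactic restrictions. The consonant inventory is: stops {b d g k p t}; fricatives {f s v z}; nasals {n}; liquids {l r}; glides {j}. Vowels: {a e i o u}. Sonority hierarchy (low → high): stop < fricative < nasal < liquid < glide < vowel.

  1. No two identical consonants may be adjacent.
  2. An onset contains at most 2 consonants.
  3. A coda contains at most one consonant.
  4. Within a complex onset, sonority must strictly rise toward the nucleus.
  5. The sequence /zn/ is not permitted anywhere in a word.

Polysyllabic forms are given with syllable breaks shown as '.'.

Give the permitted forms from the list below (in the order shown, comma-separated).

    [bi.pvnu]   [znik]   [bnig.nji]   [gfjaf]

[bi.pvnu] — violates constraint 2: syllable 2 onset /pvn/ has 3 consonants (> 2) → not permitted
[znik] — violates constraint 5: contains banned sequence /zn/ → not permitted
[bnig.nji] — σ1 onset /bn/ (1→3 rises), coda /g/ ok; σ2 onset /nj/ (3→5 rises), coda /∅/ ok → permitted
[gfjaf] — violates constraint 2: syllable 1 onset /gfj/ has 3 consonants (> 2) → not permitted

[bnig.nji]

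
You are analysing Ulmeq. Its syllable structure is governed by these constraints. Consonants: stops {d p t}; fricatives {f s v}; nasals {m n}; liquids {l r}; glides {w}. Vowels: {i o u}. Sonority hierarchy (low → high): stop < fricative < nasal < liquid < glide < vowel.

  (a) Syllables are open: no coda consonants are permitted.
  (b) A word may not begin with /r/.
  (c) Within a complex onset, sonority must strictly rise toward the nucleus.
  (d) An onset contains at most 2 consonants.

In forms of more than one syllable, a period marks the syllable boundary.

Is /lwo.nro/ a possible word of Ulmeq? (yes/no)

yes

/lwo.nro/ — σ1 onset /lw/ (4→5 rises), coda /∅/ ok; σ2 onset /nr/ (3→4 rises), coda /∅/ ok → permitted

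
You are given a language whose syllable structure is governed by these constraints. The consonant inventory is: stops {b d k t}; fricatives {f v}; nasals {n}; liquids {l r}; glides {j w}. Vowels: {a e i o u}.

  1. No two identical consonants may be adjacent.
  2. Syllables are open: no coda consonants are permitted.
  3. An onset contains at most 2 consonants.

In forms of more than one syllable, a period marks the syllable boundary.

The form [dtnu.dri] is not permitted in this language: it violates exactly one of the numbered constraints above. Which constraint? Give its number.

3

[dtnu.dri]: syllable 1 onset /dtn/ has 3 consonants (> 2).
This is a violation of constraint 3: "An onset contains at most 2 consonants."
The remaining constraints (1, 2) are satisfied.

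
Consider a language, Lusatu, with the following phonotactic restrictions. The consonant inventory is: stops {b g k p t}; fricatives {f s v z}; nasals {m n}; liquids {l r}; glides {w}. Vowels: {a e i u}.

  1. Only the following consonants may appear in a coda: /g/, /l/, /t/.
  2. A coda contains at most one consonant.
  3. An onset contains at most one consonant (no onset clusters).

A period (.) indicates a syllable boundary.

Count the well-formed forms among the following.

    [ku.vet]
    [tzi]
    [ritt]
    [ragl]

1

[ku.vet] — σ1 onset /k/, coda /∅/ ok; σ2 onset /v/, coda /t/ ok → well-formed
[tzi] — violates constraint 3: syllable 1 onset /tz/ has 2 consonants (> 1) → ill-formed
[ritt] — violates constraint 2: syllable 1 coda /tt/ has 2 consonants (> 1) → ill-formed
[ragl] — violates constraint 2: syllable 1 coda /gl/ has 2 consonants (> 1) → ill-formed
Well-formed: [ku.vet] → 1.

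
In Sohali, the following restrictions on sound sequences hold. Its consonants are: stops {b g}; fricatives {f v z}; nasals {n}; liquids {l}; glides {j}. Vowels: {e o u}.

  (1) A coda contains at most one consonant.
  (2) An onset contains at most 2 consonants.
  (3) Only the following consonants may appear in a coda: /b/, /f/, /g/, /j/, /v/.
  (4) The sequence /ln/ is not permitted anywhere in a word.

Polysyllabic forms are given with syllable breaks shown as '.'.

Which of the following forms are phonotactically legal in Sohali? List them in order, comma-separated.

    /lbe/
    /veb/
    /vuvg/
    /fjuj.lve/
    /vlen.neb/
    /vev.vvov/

/lbe/ — σ1 onset /lb/ (2C), coda /∅/ ok → phonotactically legal
/veb/ — σ1 onset /v/, coda /b/ ok → phonotactically legal
/vuvg/ — violates constraint 1: syllable 1 coda /vg/ has 2 consonants (> 1) → phonotactically illegal
/fjuj.lve/ — σ1 onset /fj/ (2C), coda /j/ ok; σ2 onset /lv/ (2C), coda /∅/ ok → phonotactically legal
/vlen.neb/ — violates constraint 3: syllable 1 coda contains /n/, which is not a licensed coda consonant → phonotactically illegal
/vev.vvov/ — σ1 onset /v/, coda /v/ ok; σ2 onset /vv/ (2C), coda /v/ ok → phonotactically legal

/lbe/, /veb/, /fjuj.lve/, /vev.vvov/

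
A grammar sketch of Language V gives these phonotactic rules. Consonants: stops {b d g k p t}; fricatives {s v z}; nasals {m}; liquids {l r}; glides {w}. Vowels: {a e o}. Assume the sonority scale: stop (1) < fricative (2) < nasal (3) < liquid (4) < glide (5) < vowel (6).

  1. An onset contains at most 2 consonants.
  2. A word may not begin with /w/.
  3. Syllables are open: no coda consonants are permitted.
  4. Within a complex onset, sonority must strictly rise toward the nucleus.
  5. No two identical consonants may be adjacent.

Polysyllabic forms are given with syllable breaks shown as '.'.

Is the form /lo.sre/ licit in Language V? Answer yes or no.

yes

/lo.sre/ — σ1 onset /l/, coda /∅/ ok; σ2 onset /sr/ (2→4 rises), coda /∅/ ok → licit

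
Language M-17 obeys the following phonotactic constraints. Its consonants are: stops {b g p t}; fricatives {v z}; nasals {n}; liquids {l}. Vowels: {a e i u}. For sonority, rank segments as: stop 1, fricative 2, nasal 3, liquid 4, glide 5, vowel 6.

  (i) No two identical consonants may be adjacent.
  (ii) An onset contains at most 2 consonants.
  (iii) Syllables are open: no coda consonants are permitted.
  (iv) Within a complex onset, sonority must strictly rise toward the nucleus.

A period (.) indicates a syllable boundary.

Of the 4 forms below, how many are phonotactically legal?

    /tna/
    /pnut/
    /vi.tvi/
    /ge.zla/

3

/tna/ — σ1 onset /tn/ (1→3 rises), coda /∅/ ok → phonotactically legal
/pnut/ — violates constraint (iii): syllable 1 coda /t/ has 1 consonant (> 0) → phonotactically illegal
/vi.tvi/ — σ1 onset /v/, coda /∅/ ok; σ2 onset /tv/ (1→2 rises), coda /∅/ ok → phonotactically legal
/ge.zla/ — σ1 onset /g/, coda /∅/ ok; σ2 onset /zl/ (2→4 rises), coda /∅/ ok → phonotactically legal
Phonotactically legal: /tna/, /vi.tvi/, /ge.zla/ → 3.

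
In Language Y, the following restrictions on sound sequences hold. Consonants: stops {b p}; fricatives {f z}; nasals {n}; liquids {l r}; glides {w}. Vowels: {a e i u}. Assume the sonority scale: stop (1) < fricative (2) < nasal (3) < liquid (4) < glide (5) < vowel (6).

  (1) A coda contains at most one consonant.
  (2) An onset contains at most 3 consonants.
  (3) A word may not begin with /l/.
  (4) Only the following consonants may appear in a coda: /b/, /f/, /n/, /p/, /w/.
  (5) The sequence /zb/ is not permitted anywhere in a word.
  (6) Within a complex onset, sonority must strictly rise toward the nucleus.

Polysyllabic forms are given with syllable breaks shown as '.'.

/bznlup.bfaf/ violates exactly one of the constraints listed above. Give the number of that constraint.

/bznlup.bfaf/: syllable 1 onset /bznl/ has 4 consonants (> 3).
This is a violation of constraint 2: "An onset contains at most 3 consonants."
The remaining constraints (1, 3, 4, 5, 6) are satisfied.

2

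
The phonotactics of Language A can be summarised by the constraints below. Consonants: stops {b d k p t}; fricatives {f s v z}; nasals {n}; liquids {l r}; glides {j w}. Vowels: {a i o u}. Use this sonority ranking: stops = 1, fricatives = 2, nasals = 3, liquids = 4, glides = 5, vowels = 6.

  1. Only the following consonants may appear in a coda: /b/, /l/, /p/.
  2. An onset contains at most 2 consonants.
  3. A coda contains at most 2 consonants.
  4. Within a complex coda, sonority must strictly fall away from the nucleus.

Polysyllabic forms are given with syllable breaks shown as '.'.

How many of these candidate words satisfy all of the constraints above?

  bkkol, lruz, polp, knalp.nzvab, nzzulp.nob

1

bkkol — violates constraint 2: syllable 1 onset /bkk/ has 3 consonants (> 2) → phonotactically illegal
lruz — violates constraint 1: syllable 1 coda contains /z/, which is not a licensed coda consonant → phonotactically illegal
polp — σ1 onset /p/, coda /lp/ (4→1 falls) ok → phonotactically legal
knalp.nzvab — violates constraint 2: syllable 2 onset /nzv/ has 3 consonants (> 2) → phonotactically illegal
nzzulp.nob — violates constraint 2: syllable 1 onset /nzz/ has 3 consonants (> 2) → phonotactically illegal
Phonotactically legal: polp → 1.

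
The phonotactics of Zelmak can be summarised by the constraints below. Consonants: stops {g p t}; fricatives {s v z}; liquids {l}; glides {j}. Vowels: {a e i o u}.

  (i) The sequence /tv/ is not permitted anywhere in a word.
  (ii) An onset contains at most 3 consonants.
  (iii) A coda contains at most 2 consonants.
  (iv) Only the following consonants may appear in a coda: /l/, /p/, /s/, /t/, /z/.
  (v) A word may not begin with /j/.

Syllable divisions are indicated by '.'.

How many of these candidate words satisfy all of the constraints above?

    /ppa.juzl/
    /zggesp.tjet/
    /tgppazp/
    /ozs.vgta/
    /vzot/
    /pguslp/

4

/ppa.juzl/ — σ1 onset /pp/ (2C), coda /∅/ ok; σ2 onset /j/, coda /zl/ (2C) ok → permitted
/zggesp.tjet/ — σ1 onset /zgg/ (3C), coda /sp/ (2C) ok; σ2 onset /tj/ (2C), coda /t/ ok → permitted
/tgppazp/ — violates constraint (ii): syllable 1 onset /tgpp/ has 4 consonants (> 3) → not permitted
/ozs.vgta/ — σ1 onset /∅/, coda /zs/ (2C) ok; σ2 onset /vgt/ (3C), coda /∅/ ok → permitted
/vzot/ — σ1 onset /vz/ (2C), coda /t/ ok → permitted
/pguslp/ — violates constraint (iii): syllable 1 coda /slp/ has 3 consonants (> 2) → not permitted
Permitted: /ppa.juzl/, /zggesp.tjet/, /ozs.vgta/, /vzot/ → 4.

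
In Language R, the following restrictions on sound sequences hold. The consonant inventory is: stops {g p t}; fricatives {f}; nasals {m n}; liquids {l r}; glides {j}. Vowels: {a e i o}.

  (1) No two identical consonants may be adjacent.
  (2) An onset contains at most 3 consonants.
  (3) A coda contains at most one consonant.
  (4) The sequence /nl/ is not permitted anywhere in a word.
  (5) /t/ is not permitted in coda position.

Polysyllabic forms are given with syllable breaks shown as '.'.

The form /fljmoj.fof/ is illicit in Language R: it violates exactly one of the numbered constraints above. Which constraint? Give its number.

/fljmoj.fof/: syllable 1 onset /fljm/ has 4 consonants (> 3).
This is a violation of constraint 2: "An onset contains at most 3 consonants."
The remaining constraints (1, 3, 4, 5) are satisfied.

2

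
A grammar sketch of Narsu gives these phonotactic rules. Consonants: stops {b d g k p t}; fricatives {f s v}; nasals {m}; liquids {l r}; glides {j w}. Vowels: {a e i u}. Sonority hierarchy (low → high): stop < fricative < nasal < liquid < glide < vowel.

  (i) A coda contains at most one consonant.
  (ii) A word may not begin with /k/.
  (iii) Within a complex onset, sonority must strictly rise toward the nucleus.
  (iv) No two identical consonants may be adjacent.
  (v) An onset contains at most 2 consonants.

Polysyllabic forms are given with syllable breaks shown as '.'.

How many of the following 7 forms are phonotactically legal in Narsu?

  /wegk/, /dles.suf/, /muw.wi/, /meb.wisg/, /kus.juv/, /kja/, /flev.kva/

/wegk/ — violates constraint (i): syllable 1 coda /gk/ has 2 consonants (> 1) → phonotactically illegal
/dles.suf/ — violates constraint (iv): adjacent identical consonants /ss/ → phonotactically illegal
/muw.wi/ — violates constraint (iv): adjacent identical consonants /ww/ → phonotactically illegal
/meb.wisg/ — violates constraint (i): syllable 2 coda /sg/ has 2 consonants (> 1) → phonotactically illegal
/kus.juv/ — violates constraint (ii): word begins with /k/ → phonotactically illegal
/kja/ — violates constraint (ii): word begins with /k/ → phonotactically illegal
/flev.kva/ — σ1 onset /fl/ (2→4 rises), coda /v/ ok; σ2 onset /kv/ (1→2 rises), coda /∅/ ok → phonotactically legal
Phonotactically legal: /flev.kva/ → 1.

1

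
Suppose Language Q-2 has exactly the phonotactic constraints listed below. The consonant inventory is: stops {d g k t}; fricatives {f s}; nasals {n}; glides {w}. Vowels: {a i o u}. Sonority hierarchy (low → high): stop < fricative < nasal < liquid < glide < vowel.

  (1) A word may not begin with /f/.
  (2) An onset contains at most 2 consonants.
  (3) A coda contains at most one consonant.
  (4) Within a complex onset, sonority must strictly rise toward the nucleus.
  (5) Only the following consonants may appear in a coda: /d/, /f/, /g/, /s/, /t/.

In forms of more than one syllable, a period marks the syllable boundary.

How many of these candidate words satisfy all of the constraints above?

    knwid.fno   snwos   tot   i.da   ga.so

knwid.fno — violates constraint 2: syllable 1 onset /knw/ has 3 consonants (> 2) → illicit
snwos — violates constraint 2: syllable 1 onset /snw/ has 3 consonants (> 2) → illicit
tot — σ1 onset /t/, coda /t/ ok → licit
i.da — σ1 onset /∅/, coda /∅/ ok; σ2 onset /d/, coda /∅/ ok → licit
ga.so — σ1 onset /g/, coda /∅/ ok; σ2 onset /s/, coda /∅/ ok → licit
Licit: tot, i.da, ga.so → 3.

3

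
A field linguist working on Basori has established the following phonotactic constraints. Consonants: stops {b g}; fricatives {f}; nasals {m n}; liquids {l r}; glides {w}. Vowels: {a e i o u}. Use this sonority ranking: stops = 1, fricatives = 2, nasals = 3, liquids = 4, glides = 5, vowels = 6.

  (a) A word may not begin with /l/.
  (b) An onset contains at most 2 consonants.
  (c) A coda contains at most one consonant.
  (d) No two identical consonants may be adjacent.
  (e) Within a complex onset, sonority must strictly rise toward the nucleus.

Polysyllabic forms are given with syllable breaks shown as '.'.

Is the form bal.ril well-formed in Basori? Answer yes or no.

yes

bal.ril — σ1 onset /b/, coda /l/ ok; σ2 onset /r/, coda /l/ ok → well-formed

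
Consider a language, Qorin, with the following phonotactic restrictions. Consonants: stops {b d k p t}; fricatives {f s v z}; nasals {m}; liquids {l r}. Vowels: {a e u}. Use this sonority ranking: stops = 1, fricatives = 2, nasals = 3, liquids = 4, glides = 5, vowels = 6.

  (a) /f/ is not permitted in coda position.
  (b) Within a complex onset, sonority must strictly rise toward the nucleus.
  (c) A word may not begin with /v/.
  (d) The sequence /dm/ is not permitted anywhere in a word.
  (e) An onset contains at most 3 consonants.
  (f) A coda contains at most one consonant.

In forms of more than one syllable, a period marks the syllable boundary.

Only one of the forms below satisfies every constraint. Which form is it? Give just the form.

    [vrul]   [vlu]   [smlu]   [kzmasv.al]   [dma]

[smlu]

[vrul] — violates constraint (c): word begins with /v/ → illicit
[vlu] — violates constraint (c): word begins with /v/ → illicit
[smlu] — σ1 onset /sml/ (2→3→4 rises), coda /∅/ ok → licit
[kzmasv.al] — violates constraint (f): syllable 1 coda /sv/ has 2 consonants (> 1) → illicit
[dma] — violates constraint (d): contains banned sequence /dm/ → illicit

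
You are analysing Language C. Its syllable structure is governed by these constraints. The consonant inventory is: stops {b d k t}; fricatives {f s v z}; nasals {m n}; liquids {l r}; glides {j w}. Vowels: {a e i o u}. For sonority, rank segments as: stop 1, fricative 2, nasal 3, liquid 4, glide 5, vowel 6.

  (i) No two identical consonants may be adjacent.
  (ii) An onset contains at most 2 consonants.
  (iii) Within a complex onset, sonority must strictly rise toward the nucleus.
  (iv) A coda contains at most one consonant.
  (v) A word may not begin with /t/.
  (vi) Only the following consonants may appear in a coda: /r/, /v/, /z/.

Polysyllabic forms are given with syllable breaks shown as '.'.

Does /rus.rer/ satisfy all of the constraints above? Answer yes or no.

/rus.rer/ — violates constraint (vi): syllable 1 coda contains /s/, which is not a licensed coda consonant → phonotactically illegal

no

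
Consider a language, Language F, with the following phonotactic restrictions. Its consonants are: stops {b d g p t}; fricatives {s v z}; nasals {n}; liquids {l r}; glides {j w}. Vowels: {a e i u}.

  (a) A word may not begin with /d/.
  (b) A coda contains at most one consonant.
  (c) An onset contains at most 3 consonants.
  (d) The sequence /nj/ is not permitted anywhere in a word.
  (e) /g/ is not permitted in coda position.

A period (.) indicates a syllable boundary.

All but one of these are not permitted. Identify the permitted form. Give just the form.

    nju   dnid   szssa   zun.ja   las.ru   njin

nju — violates constraint (d): contains banned sequence /nj/ → not permitted
dnid — violates constraint (a): word begins with /d/ → not permitted
szssa — violates constraint (c): syllable 1 onset /szss/ has 4 consonants (> 3) → not permitted
zun.ja — violates constraint (d): contains banned sequence /nj/ → not permitted
las.ru — σ1 onset /l/, coda /s/ ok; σ2 onset /r/, coda /∅/ ok → permitted
njin — violates constraint (d): contains banned sequence /nj/ → not permitted

las.ru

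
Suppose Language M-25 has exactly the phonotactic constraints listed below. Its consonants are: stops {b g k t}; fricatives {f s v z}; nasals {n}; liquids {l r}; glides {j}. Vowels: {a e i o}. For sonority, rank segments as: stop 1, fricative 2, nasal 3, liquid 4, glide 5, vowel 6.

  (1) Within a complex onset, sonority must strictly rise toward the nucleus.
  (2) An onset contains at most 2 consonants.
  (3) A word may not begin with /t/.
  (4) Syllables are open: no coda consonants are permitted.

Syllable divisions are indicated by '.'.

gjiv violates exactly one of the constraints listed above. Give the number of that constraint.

4

gjiv: syllable 1 coda /v/ has 1 consonant (> 0).
This is a violation of constraint 4: "Syllables are open: no coda consonants are permitted."
The remaining constraints (1, 2, 3) are satisfied.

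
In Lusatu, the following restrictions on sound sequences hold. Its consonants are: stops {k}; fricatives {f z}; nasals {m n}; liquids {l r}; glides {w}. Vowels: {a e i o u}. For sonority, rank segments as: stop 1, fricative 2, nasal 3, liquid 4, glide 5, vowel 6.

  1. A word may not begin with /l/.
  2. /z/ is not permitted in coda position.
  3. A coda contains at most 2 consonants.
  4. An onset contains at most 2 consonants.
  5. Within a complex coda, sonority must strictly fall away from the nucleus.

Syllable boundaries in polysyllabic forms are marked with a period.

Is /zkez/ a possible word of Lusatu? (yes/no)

no

/zkez/ — violates constraint 2: syllable 1 coda contains /z/ → phonotactically illegal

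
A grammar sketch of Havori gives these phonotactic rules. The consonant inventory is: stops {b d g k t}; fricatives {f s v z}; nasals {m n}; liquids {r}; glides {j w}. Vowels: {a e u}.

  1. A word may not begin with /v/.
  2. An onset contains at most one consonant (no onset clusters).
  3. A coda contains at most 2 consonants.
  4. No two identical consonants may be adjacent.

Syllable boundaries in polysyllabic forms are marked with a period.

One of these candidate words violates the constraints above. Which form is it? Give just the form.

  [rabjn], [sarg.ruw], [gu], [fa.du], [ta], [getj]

[rabjn]

[rabjn] — violates constraint 3: syllable 1 coda /bjn/ has 3 consonants (> 2) → not permitted
[sarg.ruw] — σ1 onset /s/, coda /rg/ (2C) ok; σ2 onset /r/, coda /w/ ok → permitted
[gu] — σ1 onset /g/, coda /∅/ ok → permitted
[fa.du] — σ1 onset /f/, coda /∅/ ok; σ2 onset /d/, coda /∅/ ok → permitted
[ta] — σ1 onset /t/, coda /∅/ ok → permitted
[getj] — σ1 onset /g/, coda /tj/ (2C) ok → permitted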